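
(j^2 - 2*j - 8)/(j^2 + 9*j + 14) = (j - 4)/(j + 7)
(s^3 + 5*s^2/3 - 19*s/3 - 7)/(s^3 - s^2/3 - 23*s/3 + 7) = (s + 1)/(s - 1)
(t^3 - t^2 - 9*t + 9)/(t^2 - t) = t - 9/t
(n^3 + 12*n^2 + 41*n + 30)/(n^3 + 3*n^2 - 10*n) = (n^2 + 7*n + 6)/(n*(n - 2))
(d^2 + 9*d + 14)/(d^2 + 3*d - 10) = (d^2 + 9*d + 14)/(d^2 + 3*d - 10)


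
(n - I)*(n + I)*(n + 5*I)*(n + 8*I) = n^4 + 13*I*n^3 - 39*n^2 + 13*I*n - 40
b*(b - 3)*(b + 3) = b^3 - 9*b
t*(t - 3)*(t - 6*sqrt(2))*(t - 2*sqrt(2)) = t^4 - 8*sqrt(2)*t^3 - 3*t^3 + 24*t^2 + 24*sqrt(2)*t^2 - 72*t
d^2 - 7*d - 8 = (d - 8)*(d + 1)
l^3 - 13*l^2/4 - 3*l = l*(l - 4)*(l + 3/4)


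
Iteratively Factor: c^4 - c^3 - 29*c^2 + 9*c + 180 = (c + 4)*(c^3 - 5*c^2 - 9*c + 45) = (c - 5)*(c + 4)*(c^2 - 9) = (c - 5)*(c + 3)*(c + 4)*(c - 3)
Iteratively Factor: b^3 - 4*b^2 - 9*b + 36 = (b - 3)*(b^2 - b - 12) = (b - 3)*(b + 3)*(b - 4)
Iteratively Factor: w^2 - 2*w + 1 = (w - 1)*(w - 1)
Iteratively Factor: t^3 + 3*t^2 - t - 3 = (t - 1)*(t^2 + 4*t + 3) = (t - 1)*(t + 3)*(t + 1)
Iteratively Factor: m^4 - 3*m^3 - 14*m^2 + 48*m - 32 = (m - 4)*(m^3 + m^2 - 10*m + 8) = (m - 4)*(m - 1)*(m^2 + 2*m - 8) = (m - 4)*(m - 1)*(m + 4)*(m - 2)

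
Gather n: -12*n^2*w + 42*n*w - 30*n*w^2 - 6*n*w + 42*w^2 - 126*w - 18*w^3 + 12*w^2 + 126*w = -12*n^2*w + n*(-30*w^2 + 36*w) - 18*w^3 + 54*w^2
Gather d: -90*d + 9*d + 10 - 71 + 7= -81*d - 54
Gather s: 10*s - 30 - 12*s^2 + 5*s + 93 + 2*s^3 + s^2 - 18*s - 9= 2*s^3 - 11*s^2 - 3*s + 54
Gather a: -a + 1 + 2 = 3 - a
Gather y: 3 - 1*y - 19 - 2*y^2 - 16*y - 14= -2*y^2 - 17*y - 30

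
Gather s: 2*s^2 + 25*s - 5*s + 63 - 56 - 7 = 2*s^2 + 20*s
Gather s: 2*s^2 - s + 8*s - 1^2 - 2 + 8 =2*s^2 + 7*s + 5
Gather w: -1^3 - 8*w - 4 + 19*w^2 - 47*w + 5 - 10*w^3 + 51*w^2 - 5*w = -10*w^3 + 70*w^2 - 60*w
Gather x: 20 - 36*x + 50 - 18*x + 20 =90 - 54*x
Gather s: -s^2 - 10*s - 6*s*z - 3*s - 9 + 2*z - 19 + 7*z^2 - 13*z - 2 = -s^2 + s*(-6*z - 13) + 7*z^2 - 11*z - 30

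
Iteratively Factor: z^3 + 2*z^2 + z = (z)*(z^2 + 2*z + 1) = z*(z + 1)*(z + 1)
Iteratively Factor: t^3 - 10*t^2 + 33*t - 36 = (t - 4)*(t^2 - 6*t + 9) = (t - 4)*(t - 3)*(t - 3)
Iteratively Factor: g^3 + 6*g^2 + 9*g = (g + 3)*(g^2 + 3*g) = g*(g + 3)*(g + 3)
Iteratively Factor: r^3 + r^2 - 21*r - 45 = (r + 3)*(r^2 - 2*r - 15) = (r + 3)^2*(r - 5)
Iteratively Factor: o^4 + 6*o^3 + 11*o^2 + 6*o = (o)*(o^3 + 6*o^2 + 11*o + 6) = o*(o + 2)*(o^2 + 4*o + 3) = o*(o + 1)*(o + 2)*(o + 3)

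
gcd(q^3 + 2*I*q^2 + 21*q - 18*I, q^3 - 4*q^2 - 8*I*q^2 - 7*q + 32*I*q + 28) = q - I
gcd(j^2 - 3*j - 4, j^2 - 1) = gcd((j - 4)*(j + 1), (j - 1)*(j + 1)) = j + 1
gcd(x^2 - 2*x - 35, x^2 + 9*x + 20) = x + 5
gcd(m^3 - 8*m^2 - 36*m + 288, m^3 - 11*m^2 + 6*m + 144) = m^2 - 14*m + 48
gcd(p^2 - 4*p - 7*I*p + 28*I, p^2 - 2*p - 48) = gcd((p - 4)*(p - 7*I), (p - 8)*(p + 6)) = 1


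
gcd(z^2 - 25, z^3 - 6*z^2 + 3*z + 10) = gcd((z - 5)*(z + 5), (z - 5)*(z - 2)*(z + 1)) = z - 5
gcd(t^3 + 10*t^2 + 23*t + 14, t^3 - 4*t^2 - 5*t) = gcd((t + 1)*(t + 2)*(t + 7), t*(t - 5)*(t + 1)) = t + 1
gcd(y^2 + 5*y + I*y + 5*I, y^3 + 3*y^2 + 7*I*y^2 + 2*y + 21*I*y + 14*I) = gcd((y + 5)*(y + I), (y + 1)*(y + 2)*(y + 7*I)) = 1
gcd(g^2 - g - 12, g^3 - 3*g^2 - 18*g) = g + 3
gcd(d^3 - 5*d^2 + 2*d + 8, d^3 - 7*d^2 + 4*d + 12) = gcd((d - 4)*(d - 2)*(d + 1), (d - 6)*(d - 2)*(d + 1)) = d^2 - d - 2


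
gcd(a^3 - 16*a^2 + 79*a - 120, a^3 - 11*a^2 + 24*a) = a^2 - 11*a + 24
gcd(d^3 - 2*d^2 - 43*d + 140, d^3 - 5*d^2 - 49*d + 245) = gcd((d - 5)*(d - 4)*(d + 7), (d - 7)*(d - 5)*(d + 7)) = d^2 + 2*d - 35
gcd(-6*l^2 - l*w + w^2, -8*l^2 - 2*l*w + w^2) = 2*l + w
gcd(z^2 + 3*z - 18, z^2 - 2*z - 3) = z - 3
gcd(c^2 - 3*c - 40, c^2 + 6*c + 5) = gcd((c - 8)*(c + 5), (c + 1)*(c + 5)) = c + 5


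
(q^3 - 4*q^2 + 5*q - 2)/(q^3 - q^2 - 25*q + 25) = (q^2 - 3*q + 2)/(q^2 - 25)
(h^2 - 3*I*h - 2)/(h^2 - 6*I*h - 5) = (h - 2*I)/(h - 5*I)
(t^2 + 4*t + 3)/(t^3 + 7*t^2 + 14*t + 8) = (t + 3)/(t^2 + 6*t + 8)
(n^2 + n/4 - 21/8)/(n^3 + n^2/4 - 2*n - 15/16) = 2*(4*n + 7)/(8*n^2 + 14*n + 5)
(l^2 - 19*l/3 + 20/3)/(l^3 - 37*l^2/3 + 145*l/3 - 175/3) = (3*l - 4)/(3*l^2 - 22*l + 35)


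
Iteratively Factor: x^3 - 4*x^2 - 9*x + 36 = (x + 3)*(x^2 - 7*x + 12) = (x - 3)*(x + 3)*(x - 4)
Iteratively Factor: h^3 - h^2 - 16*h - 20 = (h + 2)*(h^2 - 3*h - 10) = (h - 5)*(h + 2)*(h + 2)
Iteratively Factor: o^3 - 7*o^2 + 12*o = (o - 3)*(o^2 - 4*o) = o*(o - 3)*(o - 4)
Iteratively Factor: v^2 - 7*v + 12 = (v - 4)*(v - 3)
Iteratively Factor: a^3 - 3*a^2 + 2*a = (a - 1)*(a^2 - 2*a) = a*(a - 1)*(a - 2)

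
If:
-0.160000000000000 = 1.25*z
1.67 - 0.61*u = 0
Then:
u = 2.74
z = -0.13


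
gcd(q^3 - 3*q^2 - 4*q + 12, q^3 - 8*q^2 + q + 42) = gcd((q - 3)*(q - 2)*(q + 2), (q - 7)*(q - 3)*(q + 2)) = q^2 - q - 6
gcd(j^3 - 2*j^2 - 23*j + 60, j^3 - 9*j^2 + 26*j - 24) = j^2 - 7*j + 12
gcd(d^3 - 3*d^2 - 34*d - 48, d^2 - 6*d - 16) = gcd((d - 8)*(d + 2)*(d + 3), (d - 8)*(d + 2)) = d^2 - 6*d - 16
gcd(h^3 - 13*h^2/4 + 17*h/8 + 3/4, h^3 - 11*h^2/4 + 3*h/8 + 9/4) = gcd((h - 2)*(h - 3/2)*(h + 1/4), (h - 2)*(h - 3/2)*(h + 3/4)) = h^2 - 7*h/2 + 3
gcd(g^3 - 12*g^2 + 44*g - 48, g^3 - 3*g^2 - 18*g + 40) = g - 2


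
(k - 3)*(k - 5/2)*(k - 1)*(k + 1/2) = k^4 - 6*k^3 + 39*k^2/4 - k - 15/4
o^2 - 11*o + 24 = (o - 8)*(o - 3)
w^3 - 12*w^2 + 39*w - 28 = (w - 7)*(w - 4)*(w - 1)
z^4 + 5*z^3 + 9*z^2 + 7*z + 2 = (z + 1)^3*(z + 2)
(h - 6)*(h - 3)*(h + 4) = h^3 - 5*h^2 - 18*h + 72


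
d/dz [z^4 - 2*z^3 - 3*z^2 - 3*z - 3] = 4*z^3 - 6*z^2 - 6*z - 3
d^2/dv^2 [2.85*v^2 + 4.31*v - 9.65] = 5.70000000000000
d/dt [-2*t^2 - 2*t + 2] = -4*t - 2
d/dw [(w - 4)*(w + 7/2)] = 2*w - 1/2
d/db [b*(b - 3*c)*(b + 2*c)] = 3*b^2 - 2*b*c - 6*c^2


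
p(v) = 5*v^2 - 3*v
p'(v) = 10*v - 3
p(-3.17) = 59.75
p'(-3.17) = -34.70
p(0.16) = -0.35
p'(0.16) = -1.40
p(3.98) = 67.26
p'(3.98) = 36.80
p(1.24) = 3.97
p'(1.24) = 9.40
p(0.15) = -0.34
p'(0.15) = -1.50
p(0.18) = -0.38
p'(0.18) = -1.20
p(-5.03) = 141.59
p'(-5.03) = -53.30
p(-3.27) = 63.27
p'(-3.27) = -35.70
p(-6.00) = 198.00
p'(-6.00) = -63.00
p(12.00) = 684.00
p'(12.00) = 117.00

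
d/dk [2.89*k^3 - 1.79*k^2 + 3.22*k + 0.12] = 8.67*k^2 - 3.58*k + 3.22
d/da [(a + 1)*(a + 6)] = 2*a + 7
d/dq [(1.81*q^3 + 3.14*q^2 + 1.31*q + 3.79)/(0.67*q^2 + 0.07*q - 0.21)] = (1.2127*q^4 + 0.2534*q^3 - 1.7982*q^2 - 6.3974*q - 0.5404)/(0.4489*q^4 + 0.0938*q^3 - 0.2765*q^2 - 0.0294*q + 0.0441)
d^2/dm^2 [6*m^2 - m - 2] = 12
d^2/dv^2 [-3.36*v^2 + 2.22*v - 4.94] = -6.72000000000000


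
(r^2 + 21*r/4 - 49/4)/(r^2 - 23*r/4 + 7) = (r + 7)/(r - 4)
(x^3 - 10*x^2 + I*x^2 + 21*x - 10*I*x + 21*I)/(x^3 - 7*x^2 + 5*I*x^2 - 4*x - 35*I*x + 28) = (x - 3)/(x + 4*I)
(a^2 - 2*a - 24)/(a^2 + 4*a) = (a - 6)/a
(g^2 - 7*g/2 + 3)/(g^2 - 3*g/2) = (g - 2)/g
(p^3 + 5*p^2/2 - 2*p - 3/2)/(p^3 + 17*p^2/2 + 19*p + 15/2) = (p - 1)/(p + 5)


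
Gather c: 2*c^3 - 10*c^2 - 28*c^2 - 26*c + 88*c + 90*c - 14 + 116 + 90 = 2*c^3 - 38*c^2 + 152*c + 192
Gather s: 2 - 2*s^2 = 2 - 2*s^2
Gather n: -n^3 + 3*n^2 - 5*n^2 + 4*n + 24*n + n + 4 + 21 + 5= -n^3 - 2*n^2 + 29*n + 30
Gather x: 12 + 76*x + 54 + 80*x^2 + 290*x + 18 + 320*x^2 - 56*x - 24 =400*x^2 + 310*x + 60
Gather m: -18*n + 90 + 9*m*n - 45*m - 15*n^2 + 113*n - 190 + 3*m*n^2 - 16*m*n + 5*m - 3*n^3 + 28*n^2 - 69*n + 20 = m*(3*n^2 - 7*n - 40) - 3*n^3 + 13*n^2 + 26*n - 80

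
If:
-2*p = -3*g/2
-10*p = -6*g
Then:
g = 0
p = 0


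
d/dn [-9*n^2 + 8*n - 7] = 8 - 18*n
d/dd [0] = 0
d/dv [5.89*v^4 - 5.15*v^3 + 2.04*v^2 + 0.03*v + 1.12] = 23.56*v^3 - 15.45*v^2 + 4.08*v + 0.03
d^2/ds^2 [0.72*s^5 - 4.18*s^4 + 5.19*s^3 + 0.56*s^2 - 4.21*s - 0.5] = 14.4*s^3 - 50.16*s^2 + 31.14*s + 1.12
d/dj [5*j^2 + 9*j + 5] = 10*j + 9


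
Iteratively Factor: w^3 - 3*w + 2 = (w - 1)*(w^2 + w - 2) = (w - 1)*(w + 2)*(w - 1)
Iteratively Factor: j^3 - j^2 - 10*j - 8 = (j + 2)*(j^2 - 3*j - 4) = (j - 4)*(j + 2)*(j + 1)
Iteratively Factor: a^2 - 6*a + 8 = (a - 2)*(a - 4)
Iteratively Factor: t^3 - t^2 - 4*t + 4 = (t - 2)*(t^2 + t - 2) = (t - 2)*(t - 1)*(t + 2)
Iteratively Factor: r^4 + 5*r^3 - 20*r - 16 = (r + 1)*(r^3 + 4*r^2 - 4*r - 16) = (r - 2)*(r + 1)*(r^2 + 6*r + 8) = (r - 2)*(r + 1)*(r + 4)*(r + 2)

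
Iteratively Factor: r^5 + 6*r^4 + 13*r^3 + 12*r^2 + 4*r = (r + 2)*(r^4 + 4*r^3 + 5*r^2 + 2*r) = (r + 1)*(r + 2)*(r^3 + 3*r^2 + 2*r) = (r + 1)*(r + 2)^2*(r^2 + r) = (r + 1)^2*(r + 2)^2*(r)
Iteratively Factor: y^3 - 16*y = (y)*(y^2 - 16) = y*(y - 4)*(y + 4)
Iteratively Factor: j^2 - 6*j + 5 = (j - 1)*(j - 5)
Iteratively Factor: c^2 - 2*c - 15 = (c + 3)*(c - 5)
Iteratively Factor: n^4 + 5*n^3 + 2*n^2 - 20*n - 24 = (n + 3)*(n^3 + 2*n^2 - 4*n - 8) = (n + 2)*(n + 3)*(n^2 - 4) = (n - 2)*(n + 2)*(n + 3)*(n + 2)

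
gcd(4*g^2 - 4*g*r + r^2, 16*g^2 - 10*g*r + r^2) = -2*g + r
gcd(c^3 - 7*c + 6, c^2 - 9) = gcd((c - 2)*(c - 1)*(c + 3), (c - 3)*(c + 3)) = c + 3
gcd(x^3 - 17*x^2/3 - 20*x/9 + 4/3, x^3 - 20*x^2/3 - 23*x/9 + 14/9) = x^2 + x/3 - 2/9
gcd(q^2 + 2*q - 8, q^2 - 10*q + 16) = q - 2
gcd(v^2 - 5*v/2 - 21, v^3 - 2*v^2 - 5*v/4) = 1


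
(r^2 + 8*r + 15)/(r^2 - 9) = (r + 5)/(r - 3)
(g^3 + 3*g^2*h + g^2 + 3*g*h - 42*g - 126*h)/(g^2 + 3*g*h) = g + 1 - 42/g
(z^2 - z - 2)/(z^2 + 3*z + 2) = (z - 2)/(z + 2)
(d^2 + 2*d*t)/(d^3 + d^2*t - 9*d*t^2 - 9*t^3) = d*(d + 2*t)/(d^3 + d^2*t - 9*d*t^2 - 9*t^3)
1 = 1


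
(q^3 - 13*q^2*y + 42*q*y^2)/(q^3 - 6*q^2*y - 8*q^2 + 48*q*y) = (q - 7*y)/(q - 8)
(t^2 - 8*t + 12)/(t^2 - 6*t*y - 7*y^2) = (-t^2 + 8*t - 12)/(-t^2 + 6*t*y + 7*y^2)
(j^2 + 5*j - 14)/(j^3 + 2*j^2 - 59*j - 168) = (j - 2)/(j^2 - 5*j - 24)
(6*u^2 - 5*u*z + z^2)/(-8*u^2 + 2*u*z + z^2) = (-3*u + z)/(4*u + z)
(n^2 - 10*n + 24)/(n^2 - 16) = (n - 6)/(n + 4)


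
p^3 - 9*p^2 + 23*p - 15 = (p - 5)*(p - 3)*(p - 1)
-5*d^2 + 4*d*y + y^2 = (-d + y)*(5*d + y)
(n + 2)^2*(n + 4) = n^3 + 8*n^2 + 20*n + 16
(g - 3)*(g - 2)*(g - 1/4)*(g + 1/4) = g^4 - 5*g^3 + 95*g^2/16 + 5*g/16 - 3/8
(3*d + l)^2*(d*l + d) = 9*d^3*l + 9*d^3 + 6*d^2*l^2 + 6*d^2*l + d*l^3 + d*l^2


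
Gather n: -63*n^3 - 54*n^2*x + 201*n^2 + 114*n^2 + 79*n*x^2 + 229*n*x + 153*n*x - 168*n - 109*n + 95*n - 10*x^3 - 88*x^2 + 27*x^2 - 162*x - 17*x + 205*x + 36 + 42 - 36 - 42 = -63*n^3 + n^2*(315 - 54*x) + n*(79*x^2 + 382*x - 182) - 10*x^3 - 61*x^2 + 26*x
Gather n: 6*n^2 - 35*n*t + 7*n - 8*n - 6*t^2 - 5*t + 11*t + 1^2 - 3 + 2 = 6*n^2 + n*(-35*t - 1) - 6*t^2 + 6*t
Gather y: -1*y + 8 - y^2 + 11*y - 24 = -y^2 + 10*y - 16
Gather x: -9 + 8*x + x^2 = x^2 + 8*x - 9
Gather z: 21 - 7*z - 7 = 14 - 7*z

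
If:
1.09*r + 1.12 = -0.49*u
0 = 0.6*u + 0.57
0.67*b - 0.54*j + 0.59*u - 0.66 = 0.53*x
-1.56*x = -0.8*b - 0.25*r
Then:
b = 1.95*x + 0.187643348623853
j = 1.43796296296296*x - 2.02736843781855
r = -0.60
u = -0.95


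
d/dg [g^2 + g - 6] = 2*g + 1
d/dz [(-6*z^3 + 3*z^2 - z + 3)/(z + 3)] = 3*(-4*z^3 - 17*z^2 + 6*z - 2)/(z^2 + 6*z + 9)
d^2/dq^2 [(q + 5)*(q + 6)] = 2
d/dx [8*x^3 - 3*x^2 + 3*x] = 24*x^2 - 6*x + 3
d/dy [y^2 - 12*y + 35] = 2*y - 12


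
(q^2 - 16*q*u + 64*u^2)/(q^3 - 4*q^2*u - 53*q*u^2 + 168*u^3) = (q - 8*u)/(q^2 + 4*q*u - 21*u^2)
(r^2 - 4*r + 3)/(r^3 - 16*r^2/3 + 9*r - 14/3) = 3*(r - 3)/(3*r^2 - 13*r + 14)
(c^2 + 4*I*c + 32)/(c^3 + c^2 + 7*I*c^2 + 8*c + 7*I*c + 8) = (c - 4*I)/(c^2 + c*(1 - I) - I)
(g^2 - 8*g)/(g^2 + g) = (g - 8)/(g + 1)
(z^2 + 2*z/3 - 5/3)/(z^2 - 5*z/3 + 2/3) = (3*z + 5)/(3*z - 2)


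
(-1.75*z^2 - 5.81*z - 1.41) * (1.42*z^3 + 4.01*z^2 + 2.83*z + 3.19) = -2.485*z^5 - 15.2677*z^4 - 30.2528*z^3 - 27.6789*z^2 - 22.5242*z - 4.4979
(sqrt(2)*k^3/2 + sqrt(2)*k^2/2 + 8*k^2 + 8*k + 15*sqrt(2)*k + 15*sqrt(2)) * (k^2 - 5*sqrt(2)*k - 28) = sqrt(2)*k^5/2 + sqrt(2)*k^4/2 + 3*k^4 - 39*sqrt(2)*k^3 + 3*k^3 - 374*k^2 - 39*sqrt(2)*k^2 - 420*sqrt(2)*k - 374*k - 420*sqrt(2)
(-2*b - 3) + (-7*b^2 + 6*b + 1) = -7*b^2 + 4*b - 2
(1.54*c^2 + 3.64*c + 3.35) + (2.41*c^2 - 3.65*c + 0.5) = 3.95*c^2 - 0.00999999999999979*c + 3.85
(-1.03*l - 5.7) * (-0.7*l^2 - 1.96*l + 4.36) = 0.721*l^3 + 6.0088*l^2 + 6.6812*l - 24.852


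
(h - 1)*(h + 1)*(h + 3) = h^3 + 3*h^2 - h - 3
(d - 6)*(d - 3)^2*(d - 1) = d^4 - 13*d^3 + 57*d^2 - 99*d + 54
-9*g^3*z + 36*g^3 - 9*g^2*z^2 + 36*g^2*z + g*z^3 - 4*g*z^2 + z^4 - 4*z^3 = (-3*g + z)*(g + z)*(3*g + z)*(z - 4)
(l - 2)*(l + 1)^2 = l^3 - 3*l - 2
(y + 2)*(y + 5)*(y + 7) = y^3 + 14*y^2 + 59*y + 70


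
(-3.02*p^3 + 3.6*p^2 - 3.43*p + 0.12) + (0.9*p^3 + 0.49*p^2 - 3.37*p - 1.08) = -2.12*p^3 + 4.09*p^2 - 6.8*p - 0.96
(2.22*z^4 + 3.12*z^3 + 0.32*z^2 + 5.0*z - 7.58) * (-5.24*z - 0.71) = -11.6328*z^5 - 17.925*z^4 - 3.892*z^3 - 26.4272*z^2 + 36.1692*z + 5.3818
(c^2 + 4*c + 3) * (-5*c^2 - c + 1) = -5*c^4 - 21*c^3 - 18*c^2 + c + 3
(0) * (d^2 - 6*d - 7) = 0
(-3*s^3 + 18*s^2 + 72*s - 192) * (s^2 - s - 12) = -3*s^5 + 21*s^4 + 90*s^3 - 480*s^2 - 672*s + 2304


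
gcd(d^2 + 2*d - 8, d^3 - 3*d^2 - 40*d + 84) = d - 2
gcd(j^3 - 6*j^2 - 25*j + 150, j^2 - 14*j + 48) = j - 6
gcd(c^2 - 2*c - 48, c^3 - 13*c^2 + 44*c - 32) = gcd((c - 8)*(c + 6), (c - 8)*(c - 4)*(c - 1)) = c - 8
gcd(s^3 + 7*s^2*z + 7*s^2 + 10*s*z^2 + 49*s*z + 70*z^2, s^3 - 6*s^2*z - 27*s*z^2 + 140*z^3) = s + 5*z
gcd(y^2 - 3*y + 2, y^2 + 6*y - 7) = y - 1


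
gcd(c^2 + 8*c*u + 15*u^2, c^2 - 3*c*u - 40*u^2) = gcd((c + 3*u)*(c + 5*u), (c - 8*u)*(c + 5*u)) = c + 5*u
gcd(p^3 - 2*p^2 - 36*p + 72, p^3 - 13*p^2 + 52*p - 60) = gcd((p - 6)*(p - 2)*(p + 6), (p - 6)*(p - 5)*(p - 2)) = p^2 - 8*p + 12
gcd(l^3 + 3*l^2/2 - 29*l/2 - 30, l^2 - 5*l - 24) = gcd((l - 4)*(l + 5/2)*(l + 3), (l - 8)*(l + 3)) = l + 3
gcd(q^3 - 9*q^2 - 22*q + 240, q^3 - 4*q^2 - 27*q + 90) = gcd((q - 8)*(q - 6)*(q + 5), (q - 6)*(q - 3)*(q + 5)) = q^2 - q - 30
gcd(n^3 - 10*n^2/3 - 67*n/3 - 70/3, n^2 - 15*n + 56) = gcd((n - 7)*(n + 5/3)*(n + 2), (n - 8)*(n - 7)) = n - 7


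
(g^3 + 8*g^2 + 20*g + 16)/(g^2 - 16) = (g^2 + 4*g + 4)/(g - 4)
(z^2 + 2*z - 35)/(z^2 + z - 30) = (z + 7)/(z + 6)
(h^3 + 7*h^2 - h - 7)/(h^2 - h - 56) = (h^2 - 1)/(h - 8)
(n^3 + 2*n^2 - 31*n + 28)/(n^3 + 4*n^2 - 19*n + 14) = (n - 4)/(n - 2)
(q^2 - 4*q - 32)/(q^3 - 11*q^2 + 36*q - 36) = (q^2 - 4*q - 32)/(q^3 - 11*q^2 + 36*q - 36)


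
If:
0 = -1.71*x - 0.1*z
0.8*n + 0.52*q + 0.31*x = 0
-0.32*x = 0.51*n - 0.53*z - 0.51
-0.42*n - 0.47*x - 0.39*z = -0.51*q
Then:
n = 0.21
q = -0.35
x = 0.04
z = -0.73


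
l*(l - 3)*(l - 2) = l^3 - 5*l^2 + 6*l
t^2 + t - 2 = (t - 1)*(t + 2)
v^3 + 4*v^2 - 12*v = v*(v - 2)*(v + 6)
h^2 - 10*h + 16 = (h - 8)*(h - 2)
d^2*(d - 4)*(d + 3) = d^4 - d^3 - 12*d^2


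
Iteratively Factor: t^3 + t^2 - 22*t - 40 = (t - 5)*(t^2 + 6*t + 8) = (t - 5)*(t + 2)*(t + 4)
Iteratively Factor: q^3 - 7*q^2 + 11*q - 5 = (q - 5)*(q^2 - 2*q + 1) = (q - 5)*(q - 1)*(q - 1)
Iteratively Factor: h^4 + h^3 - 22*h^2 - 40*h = (h)*(h^3 + h^2 - 22*h - 40) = h*(h - 5)*(h^2 + 6*h + 8) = h*(h - 5)*(h + 4)*(h + 2)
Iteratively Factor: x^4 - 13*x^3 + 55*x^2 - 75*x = (x)*(x^3 - 13*x^2 + 55*x - 75) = x*(x - 5)*(x^2 - 8*x + 15) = x*(x - 5)*(x - 3)*(x - 5)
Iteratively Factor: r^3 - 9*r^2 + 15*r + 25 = (r + 1)*(r^2 - 10*r + 25) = (r - 5)*(r + 1)*(r - 5)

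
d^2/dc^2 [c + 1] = 0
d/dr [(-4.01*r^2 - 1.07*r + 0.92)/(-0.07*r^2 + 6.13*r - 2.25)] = (-24.6562*r^2 + 18.1738*r - 3.2321)/(0.0049*r^4 - 0.8582*r^3 + 37.8919*r^2 - 27.585*r + 5.0625)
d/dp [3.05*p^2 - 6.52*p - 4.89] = 6.1*p - 6.52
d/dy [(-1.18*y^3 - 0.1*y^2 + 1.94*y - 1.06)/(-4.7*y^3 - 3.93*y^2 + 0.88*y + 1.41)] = (4.1674*y^4 + 16.1592*y^3 - 12.4012*y^2 - 8.6136*y + 3.6682)/(22.09*y^6 + 36.942*y^5 + 7.1729*y^4 - 20.1708*y^3 - 10.3082*y^2 + 2.4816*y + 1.9881)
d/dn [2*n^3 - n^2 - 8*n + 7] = 6*n^2 - 2*n - 8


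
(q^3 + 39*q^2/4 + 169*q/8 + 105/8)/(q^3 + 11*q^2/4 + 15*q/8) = (q + 7)/q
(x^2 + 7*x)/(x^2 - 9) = x*(x + 7)/(x^2 - 9)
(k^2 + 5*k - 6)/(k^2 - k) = (k + 6)/k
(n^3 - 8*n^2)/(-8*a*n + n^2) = n*(8 - n)/(8*a - n)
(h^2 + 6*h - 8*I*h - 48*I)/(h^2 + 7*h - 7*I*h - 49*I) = (h^2 + h*(6 - 8*I) - 48*I)/(h^2 + h*(7 - 7*I) - 49*I)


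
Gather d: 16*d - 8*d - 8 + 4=8*d - 4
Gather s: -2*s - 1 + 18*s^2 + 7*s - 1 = 18*s^2 + 5*s - 2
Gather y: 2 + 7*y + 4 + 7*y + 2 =14*y + 8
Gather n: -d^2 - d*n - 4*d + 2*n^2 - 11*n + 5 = -d^2 - 4*d + 2*n^2 + n*(-d - 11) + 5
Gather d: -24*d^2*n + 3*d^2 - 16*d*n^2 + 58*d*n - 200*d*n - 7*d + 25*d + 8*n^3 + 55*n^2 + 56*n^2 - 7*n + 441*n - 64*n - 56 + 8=d^2*(3 - 24*n) + d*(-16*n^2 - 142*n + 18) + 8*n^3 + 111*n^2 + 370*n - 48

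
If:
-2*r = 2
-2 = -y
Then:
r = -1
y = 2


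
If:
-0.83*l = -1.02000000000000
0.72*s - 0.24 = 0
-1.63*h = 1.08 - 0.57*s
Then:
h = -0.55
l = 1.23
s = 0.33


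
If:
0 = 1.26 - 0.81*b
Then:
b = 1.56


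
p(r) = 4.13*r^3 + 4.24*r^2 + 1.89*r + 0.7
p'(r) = 12.39*r^2 + 8.48*r + 1.89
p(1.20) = 16.21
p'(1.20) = 29.91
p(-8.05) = -1894.21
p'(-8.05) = 736.53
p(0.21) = 1.32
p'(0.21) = 4.22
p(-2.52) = -43.23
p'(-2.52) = 59.20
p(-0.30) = 0.40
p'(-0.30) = 0.46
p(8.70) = 3057.69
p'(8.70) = 1013.47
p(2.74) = 122.67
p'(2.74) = 118.14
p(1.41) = 23.37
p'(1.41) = 38.48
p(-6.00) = -750.08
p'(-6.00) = 397.05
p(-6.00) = -750.08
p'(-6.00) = 397.05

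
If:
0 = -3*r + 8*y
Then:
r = 8*y/3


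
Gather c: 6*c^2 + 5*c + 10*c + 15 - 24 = 6*c^2 + 15*c - 9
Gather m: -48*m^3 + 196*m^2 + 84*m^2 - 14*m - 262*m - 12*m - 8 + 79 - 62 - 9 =-48*m^3 + 280*m^2 - 288*m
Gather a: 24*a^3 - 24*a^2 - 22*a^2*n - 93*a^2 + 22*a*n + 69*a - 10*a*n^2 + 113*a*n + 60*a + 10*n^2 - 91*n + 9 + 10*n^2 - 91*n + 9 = 24*a^3 + a^2*(-22*n - 117) + a*(-10*n^2 + 135*n + 129) + 20*n^2 - 182*n + 18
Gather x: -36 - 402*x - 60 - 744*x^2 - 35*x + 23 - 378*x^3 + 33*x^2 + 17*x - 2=-378*x^3 - 711*x^2 - 420*x - 75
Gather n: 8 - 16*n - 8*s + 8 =-16*n - 8*s + 16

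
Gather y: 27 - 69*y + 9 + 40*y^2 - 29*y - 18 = 40*y^2 - 98*y + 18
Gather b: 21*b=21*b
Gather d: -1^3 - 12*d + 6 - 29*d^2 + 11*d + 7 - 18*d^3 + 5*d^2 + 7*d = -18*d^3 - 24*d^2 + 6*d + 12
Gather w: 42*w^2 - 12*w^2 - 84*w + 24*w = 30*w^2 - 60*w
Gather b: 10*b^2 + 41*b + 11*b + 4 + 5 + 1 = 10*b^2 + 52*b + 10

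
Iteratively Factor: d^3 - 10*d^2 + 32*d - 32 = (d - 4)*(d^2 - 6*d + 8) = (d - 4)^2*(d - 2)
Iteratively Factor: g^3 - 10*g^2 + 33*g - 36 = (g - 3)*(g^2 - 7*g + 12) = (g - 3)^2*(g - 4)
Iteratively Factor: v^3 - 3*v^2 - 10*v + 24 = (v - 4)*(v^2 + v - 6) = (v - 4)*(v + 3)*(v - 2)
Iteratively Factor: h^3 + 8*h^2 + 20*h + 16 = (h + 2)*(h^2 + 6*h + 8) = (h + 2)*(h + 4)*(h + 2)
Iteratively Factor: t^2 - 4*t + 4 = (t - 2)*(t - 2)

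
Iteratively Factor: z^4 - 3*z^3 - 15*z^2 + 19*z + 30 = (z + 1)*(z^3 - 4*z^2 - 11*z + 30) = (z - 2)*(z + 1)*(z^2 - 2*z - 15) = (z - 2)*(z + 1)*(z + 3)*(z - 5)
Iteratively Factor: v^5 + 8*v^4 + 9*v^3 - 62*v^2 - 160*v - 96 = (v + 4)*(v^4 + 4*v^3 - 7*v^2 - 34*v - 24) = (v + 4)^2*(v^3 - 7*v - 6) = (v - 3)*(v + 4)^2*(v^2 + 3*v + 2) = (v - 3)*(v + 1)*(v + 4)^2*(v + 2)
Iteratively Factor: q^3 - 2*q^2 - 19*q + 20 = (q - 1)*(q^2 - q - 20) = (q - 5)*(q - 1)*(q + 4)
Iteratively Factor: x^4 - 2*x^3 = (x - 2)*(x^3) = x*(x - 2)*(x^2) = x^2*(x - 2)*(x)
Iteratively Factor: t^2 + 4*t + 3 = (t + 3)*(t + 1)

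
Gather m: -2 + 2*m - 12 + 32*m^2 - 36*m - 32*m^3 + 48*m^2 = -32*m^3 + 80*m^2 - 34*m - 14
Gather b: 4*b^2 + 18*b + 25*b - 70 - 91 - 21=4*b^2 + 43*b - 182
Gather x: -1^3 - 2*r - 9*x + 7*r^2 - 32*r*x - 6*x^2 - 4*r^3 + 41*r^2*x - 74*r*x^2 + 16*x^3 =-4*r^3 + 7*r^2 - 2*r + 16*x^3 + x^2*(-74*r - 6) + x*(41*r^2 - 32*r - 9) - 1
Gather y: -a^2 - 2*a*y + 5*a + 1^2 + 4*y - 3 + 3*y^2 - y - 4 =-a^2 + 5*a + 3*y^2 + y*(3 - 2*a) - 6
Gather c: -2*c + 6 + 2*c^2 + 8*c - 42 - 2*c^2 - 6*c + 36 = 0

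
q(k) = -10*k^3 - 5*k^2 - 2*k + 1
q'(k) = -30*k^2 - 10*k - 2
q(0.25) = 0.03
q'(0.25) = -6.38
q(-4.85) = 1033.93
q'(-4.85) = -659.18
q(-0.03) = 1.06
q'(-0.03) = -1.73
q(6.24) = -2635.87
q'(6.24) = -1232.53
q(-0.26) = 1.36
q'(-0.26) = -1.43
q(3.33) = -430.36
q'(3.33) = -367.97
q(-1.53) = 28.17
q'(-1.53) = -56.93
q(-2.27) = 96.75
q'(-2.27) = -133.89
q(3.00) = -320.00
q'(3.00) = -302.00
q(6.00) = -2351.00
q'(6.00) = -1142.00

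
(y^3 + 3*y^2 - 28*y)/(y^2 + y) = (y^2 + 3*y - 28)/(y + 1)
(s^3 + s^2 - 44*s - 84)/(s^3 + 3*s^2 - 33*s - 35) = (s^3 + s^2 - 44*s - 84)/(s^3 + 3*s^2 - 33*s - 35)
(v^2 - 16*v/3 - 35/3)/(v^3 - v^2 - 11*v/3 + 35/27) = 9*(v - 7)/(9*v^2 - 24*v + 7)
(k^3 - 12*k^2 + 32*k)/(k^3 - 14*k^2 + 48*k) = (k - 4)/(k - 6)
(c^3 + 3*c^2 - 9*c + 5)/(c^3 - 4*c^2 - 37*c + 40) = (c - 1)/(c - 8)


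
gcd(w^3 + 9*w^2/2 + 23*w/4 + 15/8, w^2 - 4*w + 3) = 1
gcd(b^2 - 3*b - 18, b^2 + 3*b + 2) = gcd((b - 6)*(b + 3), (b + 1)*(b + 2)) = 1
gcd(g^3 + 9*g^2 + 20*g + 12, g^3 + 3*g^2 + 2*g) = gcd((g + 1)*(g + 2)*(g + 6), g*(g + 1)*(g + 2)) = g^2 + 3*g + 2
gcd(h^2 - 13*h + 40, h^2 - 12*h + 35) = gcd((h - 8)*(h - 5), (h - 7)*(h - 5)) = h - 5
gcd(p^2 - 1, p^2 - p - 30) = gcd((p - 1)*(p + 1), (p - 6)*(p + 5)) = 1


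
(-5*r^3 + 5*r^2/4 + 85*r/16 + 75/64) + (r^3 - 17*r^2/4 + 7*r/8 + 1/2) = -4*r^3 - 3*r^2 + 99*r/16 + 107/64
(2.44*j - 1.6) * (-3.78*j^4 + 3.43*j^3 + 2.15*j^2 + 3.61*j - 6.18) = -9.2232*j^5 + 14.4172*j^4 - 0.242000000000001*j^3 + 5.3684*j^2 - 20.8552*j + 9.888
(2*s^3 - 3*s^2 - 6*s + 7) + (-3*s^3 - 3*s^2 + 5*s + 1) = -s^3 - 6*s^2 - s + 8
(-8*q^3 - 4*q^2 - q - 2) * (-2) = 16*q^3 + 8*q^2 + 2*q + 4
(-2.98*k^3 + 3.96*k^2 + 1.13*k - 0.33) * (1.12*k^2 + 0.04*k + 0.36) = -3.3376*k^5 + 4.316*k^4 + 0.3512*k^3 + 1.1012*k^2 + 0.3936*k - 0.1188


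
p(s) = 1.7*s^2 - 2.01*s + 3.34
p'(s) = 3.4*s - 2.01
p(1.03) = 3.07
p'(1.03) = 1.49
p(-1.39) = 9.42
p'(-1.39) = -6.74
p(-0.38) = 4.35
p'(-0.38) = -3.30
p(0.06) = 3.23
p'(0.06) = -1.81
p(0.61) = 2.75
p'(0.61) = 0.06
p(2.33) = 7.89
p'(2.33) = 5.91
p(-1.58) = 10.76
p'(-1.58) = -7.38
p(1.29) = 3.58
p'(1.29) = 2.38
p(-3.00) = 24.67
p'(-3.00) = -12.21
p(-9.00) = 159.13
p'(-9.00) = -32.61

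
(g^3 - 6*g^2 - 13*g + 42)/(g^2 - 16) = (g^3 - 6*g^2 - 13*g + 42)/(g^2 - 16)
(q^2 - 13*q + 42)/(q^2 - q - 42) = (q - 6)/(q + 6)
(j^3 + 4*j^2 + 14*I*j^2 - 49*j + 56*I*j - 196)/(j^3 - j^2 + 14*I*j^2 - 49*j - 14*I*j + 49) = (j + 4)/(j - 1)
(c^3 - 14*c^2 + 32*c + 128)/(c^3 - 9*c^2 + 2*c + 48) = (c - 8)/(c - 3)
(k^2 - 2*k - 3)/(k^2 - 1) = (k - 3)/(k - 1)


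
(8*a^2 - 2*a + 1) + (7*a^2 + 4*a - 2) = 15*a^2 + 2*a - 1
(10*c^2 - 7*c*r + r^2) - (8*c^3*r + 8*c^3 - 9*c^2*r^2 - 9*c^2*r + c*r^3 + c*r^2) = -8*c^3*r - 8*c^3 + 9*c^2*r^2 + 9*c^2*r + 10*c^2 - c*r^3 - c*r^2 - 7*c*r + r^2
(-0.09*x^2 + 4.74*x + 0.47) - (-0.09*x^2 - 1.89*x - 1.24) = 6.63*x + 1.71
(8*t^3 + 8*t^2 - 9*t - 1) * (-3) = -24*t^3 - 24*t^2 + 27*t + 3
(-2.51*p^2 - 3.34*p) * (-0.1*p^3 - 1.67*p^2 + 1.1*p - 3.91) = 0.251*p^5 + 4.5257*p^4 + 2.8168*p^3 + 6.1401*p^2 + 13.0594*p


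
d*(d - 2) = d^2 - 2*d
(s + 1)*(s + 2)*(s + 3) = s^3 + 6*s^2 + 11*s + 6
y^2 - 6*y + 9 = (y - 3)^2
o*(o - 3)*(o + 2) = o^3 - o^2 - 6*o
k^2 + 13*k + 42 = (k + 6)*(k + 7)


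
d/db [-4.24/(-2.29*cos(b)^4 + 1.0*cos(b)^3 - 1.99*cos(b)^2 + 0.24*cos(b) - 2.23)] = (38.8384*cos(b)^3 - 12.72*cos(b)^2 + 16.8752*cos(b) - 1.0176)*sin(b)/(2.29*cos(b)^4 - 1.0*cos(b)^3 + 1.99*cos(b)^2 - 0.24*cos(b) + 2.23)^2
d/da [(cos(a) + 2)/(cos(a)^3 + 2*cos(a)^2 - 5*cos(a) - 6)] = (19*cos(a)/2 + 4*cos(2*a) + cos(3*a)/2)*sin(a)/(cos(a)^3 + 2*cos(a)^2 - 5*cos(a) - 6)^2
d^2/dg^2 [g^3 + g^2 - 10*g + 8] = 6*g + 2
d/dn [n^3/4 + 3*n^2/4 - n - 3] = 3*n^2/4 + 3*n/2 - 1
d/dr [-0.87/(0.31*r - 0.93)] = 0.2697/(0.31*r - 0.93)^2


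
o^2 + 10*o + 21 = (o + 3)*(o + 7)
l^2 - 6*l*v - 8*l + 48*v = (l - 8)*(l - 6*v)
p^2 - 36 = (p - 6)*(p + 6)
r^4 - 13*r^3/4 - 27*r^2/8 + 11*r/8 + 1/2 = (r - 4)*(r - 1/2)*(r + 1/4)*(r + 1)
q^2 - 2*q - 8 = (q - 4)*(q + 2)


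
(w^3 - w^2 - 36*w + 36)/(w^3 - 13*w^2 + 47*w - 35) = (w^2 - 36)/(w^2 - 12*w + 35)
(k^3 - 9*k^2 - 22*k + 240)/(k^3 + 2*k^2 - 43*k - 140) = (k^2 - 14*k + 48)/(k^2 - 3*k - 28)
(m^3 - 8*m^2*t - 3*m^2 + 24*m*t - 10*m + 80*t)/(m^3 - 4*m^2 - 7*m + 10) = (m - 8*t)/(m - 1)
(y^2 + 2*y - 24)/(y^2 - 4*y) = (y + 6)/y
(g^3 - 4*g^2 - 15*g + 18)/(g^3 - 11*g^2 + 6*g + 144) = (g - 1)/(g - 8)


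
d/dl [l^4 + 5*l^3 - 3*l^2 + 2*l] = 4*l^3 + 15*l^2 - 6*l + 2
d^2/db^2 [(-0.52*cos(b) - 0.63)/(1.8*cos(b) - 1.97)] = (-3.88512*sin(b)^2 + 4.252048*cos(b) - 3.88512)/(5.832*cos(b)^3 - 19.1484*cos(b)^2 + 20.95686*cos(b) - 7.645373)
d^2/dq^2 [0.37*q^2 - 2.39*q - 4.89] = 0.740000000000000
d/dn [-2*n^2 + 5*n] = 5 - 4*n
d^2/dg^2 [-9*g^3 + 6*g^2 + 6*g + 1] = 12 - 54*g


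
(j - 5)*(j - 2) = j^2 - 7*j + 10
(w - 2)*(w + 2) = w^2 - 4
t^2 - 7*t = t*(t - 7)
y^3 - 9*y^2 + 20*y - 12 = (y - 6)*(y - 2)*(y - 1)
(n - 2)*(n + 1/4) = n^2 - 7*n/4 - 1/2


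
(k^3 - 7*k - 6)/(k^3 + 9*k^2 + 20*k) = (k^3 - 7*k - 6)/(k*(k^2 + 9*k + 20))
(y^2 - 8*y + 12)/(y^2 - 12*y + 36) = (y - 2)/(y - 6)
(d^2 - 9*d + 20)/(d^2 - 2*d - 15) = (d - 4)/(d + 3)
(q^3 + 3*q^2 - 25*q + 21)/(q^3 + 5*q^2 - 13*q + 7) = (q - 3)/(q - 1)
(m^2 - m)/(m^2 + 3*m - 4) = m/(m + 4)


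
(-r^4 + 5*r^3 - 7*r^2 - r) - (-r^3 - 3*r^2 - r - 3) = -r^4 + 6*r^3 - 4*r^2 + 3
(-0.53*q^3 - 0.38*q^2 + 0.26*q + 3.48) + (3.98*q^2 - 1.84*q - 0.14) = -0.53*q^3 + 3.6*q^2 - 1.58*q + 3.34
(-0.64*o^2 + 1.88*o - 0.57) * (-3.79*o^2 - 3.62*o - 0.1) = 2.4256*o^4 - 4.8084*o^3 - 4.5813*o^2 + 1.8754*o + 0.057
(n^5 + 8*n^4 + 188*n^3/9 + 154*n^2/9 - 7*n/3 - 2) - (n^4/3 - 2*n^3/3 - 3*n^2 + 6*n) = n^5 + 23*n^4/3 + 194*n^3/9 + 181*n^2/9 - 25*n/3 - 2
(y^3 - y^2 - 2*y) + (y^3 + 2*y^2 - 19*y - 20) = 2*y^3 + y^2 - 21*y - 20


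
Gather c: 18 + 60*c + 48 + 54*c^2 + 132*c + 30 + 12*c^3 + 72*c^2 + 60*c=12*c^3 + 126*c^2 + 252*c + 96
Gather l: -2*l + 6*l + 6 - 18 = 4*l - 12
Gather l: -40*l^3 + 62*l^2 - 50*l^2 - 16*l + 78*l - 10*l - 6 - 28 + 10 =-40*l^3 + 12*l^2 + 52*l - 24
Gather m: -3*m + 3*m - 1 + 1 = 0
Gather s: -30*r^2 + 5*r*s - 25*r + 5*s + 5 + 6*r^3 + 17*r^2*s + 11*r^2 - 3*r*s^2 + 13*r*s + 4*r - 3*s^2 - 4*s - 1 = 6*r^3 - 19*r^2 - 21*r + s^2*(-3*r - 3) + s*(17*r^2 + 18*r + 1) + 4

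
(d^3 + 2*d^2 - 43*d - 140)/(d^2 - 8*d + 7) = (d^2 + 9*d + 20)/(d - 1)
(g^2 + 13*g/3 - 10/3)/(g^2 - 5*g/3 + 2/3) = (g + 5)/(g - 1)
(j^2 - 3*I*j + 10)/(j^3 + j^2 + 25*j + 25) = (j + 2*I)/(j^2 + j*(1 + 5*I) + 5*I)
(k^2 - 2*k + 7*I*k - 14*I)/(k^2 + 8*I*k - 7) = (k - 2)/(k + I)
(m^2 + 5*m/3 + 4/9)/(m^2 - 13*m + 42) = (9*m^2 + 15*m + 4)/(9*(m^2 - 13*m + 42))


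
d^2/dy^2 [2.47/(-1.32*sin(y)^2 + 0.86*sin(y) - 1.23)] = (17.214912*sin(y)^4 - 8.411832*sin(y)^3 - 40.036724*sin(y)^2 + 19.43643*sin(y) + 4.36696)/(1.32*sin(y)^2 - 0.86*sin(y) + 1.23)^3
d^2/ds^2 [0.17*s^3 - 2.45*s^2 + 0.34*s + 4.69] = 1.02*s - 4.9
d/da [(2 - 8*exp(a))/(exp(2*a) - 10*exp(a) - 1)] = 4*(2*exp(2*a) - exp(a) + 7)*exp(a)/(exp(4*a) - 20*exp(3*a) + 98*exp(2*a) + 20*exp(a) + 1)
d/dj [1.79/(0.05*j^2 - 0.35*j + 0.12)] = (0.6265 - 0.179*j)/(0.05*j^2 - 0.35*j + 0.12)^2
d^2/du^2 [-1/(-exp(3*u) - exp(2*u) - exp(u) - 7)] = (2*(3*exp(2*u) + 2*exp(u) + 1)^2*exp(u) - (9*exp(2*u) + 4*exp(u) + 1)*(exp(3*u) + exp(2*u) + exp(u) + 7))*exp(u)/(exp(3*u) + exp(2*u) + exp(u) + 7)^3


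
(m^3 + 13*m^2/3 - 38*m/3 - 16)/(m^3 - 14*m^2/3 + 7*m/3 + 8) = (m + 6)/(m - 3)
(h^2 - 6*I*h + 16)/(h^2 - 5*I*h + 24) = (h + 2*I)/(h + 3*I)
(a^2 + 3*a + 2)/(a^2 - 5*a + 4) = (a^2 + 3*a + 2)/(a^2 - 5*a + 4)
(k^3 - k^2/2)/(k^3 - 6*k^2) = (k - 1/2)/(k - 6)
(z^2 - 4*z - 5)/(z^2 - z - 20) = (z + 1)/(z + 4)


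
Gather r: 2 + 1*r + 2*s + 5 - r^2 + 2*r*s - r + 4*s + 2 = -r^2 + 2*r*s + 6*s + 9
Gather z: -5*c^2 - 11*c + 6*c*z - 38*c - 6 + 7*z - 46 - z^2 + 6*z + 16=-5*c^2 - 49*c - z^2 + z*(6*c + 13) - 36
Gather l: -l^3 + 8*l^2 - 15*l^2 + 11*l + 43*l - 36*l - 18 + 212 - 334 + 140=-l^3 - 7*l^2 + 18*l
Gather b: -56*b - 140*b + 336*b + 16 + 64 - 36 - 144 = 140*b - 100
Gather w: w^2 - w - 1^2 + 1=w^2 - w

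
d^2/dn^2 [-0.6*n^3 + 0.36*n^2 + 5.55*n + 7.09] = 0.72 - 3.6*n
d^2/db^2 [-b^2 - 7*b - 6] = -2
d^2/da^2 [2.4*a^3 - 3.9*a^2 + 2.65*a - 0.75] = 14.4*a - 7.8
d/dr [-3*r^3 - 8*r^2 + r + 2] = -9*r^2 - 16*r + 1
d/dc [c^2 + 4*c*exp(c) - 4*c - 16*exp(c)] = 4*c*exp(c) + 2*c - 12*exp(c) - 4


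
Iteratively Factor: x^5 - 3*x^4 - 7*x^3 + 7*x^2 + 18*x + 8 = (x + 1)*(x^4 - 4*x^3 - 3*x^2 + 10*x + 8) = (x - 2)*(x + 1)*(x^3 - 2*x^2 - 7*x - 4) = (x - 2)*(x + 1)^2*(x^2 - 3*x - 4) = (x - 4)*(x - 2)*(x + 1)^2*(x + 1)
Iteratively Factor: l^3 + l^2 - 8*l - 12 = (l + 2)*(l^2 - l - 6) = (l + 2)^2*(l - 3)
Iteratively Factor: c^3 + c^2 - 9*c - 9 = (c + 1)*(c^2 - 9) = (c + 1)*(c + 3)*(c - 3)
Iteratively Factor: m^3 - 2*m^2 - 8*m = (m - 4)*(m^2 + 2*m) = (m - 4)*(m + 2)*(m)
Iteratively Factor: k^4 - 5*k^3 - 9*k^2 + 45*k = (k - 5)*(k^3 - 9*k) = (k - 5)*(k - 3)*(k^2 + 3*k) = k*(k - 5)*(k - 3)*(k + 3)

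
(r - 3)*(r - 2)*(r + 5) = r^3 - 19*r + 30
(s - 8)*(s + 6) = s^2 - 2*s - 48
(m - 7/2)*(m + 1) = m^2 - 5*m/2 - 7/2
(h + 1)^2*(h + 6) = h^3 + 8*h^2 + 13*h + 6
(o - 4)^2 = o^2 - 8*o + 16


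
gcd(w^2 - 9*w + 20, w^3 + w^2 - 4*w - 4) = 1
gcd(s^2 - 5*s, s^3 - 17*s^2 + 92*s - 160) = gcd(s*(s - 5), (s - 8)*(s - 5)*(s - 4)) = s - 5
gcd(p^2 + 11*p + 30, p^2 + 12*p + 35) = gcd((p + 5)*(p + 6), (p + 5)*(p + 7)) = p + 5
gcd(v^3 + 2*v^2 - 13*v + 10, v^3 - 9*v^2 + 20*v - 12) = v^2 - 3*v + 2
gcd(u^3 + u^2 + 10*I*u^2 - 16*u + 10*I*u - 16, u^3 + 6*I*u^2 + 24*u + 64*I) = u^2 + 10*I*u - 16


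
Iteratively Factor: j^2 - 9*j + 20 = (j - 4)*(j - 5)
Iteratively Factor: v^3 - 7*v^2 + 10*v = (v - 2)*(v^2 - 5*v) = v*(v - 2)*(v - 5)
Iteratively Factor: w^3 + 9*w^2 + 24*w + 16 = (w + 4)*(w^2 + 5*w + 4) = (w + 4)^2*(w + 1)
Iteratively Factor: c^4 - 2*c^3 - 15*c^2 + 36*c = (c - 3)*(c^3 + c^2 - 12*c) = c*(c - 3)*(c^2 + c - 12) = c*(c - 3)*(c + 4)*(c - 3)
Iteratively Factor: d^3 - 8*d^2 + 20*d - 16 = (d - 4)*(d^2 - 4*d + 4) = (d - 4)*(d - 2)*(d - 2)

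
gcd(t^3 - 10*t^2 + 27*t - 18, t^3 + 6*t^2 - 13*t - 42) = t - 3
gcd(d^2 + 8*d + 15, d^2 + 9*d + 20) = d + 5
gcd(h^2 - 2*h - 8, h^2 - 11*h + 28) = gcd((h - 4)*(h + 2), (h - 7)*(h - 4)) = h - 4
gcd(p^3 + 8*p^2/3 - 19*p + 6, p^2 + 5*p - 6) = p + 6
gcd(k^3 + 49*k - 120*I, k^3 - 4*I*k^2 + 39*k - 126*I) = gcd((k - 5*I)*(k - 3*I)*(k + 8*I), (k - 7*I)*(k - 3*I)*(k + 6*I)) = k - 3*I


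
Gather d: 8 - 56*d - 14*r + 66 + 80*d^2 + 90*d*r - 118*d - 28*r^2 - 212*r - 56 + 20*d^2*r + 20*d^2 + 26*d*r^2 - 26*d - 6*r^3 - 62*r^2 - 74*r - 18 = d^2*(20*r + 100) + d*(26*r^2 + 90*r - 200) - 6*r^3 - 90*r^2 - 300*r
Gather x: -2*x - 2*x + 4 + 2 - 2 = 4 - 4*x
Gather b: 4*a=4*a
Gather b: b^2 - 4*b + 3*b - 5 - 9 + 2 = b^2 - b - 12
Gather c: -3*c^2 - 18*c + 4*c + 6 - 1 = -3*c^2 - 14*c + 5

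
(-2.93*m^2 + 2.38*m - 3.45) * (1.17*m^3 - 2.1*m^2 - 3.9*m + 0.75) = -3.4281*m^5 + 8.9376*m^4 + 2.3925*m^3 - 4.2345*m^2 + 15.24*m - 2.5875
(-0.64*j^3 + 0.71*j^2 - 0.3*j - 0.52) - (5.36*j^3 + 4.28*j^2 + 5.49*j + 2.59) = -6.0*j^3 - 3.57*j^2 - 5.79*j - 3.11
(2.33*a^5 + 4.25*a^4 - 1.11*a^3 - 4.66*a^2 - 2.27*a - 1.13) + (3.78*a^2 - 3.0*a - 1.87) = 2.33*a^5 + 4.25*a^4 - 1.11*a^3 - 0.88*a^2 - 5.27*a - 3.0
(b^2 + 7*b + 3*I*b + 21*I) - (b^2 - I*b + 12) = 7*b + 4*I*b - 12 + 21*I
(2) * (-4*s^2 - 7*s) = -8*s^2 - 14*s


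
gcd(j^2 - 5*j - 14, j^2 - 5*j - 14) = j^2 - 5*j - 14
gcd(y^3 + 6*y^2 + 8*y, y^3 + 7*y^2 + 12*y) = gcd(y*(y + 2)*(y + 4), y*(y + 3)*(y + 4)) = y^2 + 4*y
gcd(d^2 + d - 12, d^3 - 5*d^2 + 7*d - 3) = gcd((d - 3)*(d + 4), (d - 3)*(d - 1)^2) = d - 3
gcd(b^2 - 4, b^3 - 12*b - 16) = b + 2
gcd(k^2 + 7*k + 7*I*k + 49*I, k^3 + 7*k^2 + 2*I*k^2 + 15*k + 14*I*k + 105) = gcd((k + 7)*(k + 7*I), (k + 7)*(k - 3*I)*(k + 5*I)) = k + 7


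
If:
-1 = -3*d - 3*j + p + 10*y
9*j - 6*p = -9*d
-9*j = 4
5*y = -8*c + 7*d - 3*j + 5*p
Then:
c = 275*y/24 + 127/72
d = 20*y/3 + 10/9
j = -4/9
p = 10*y + 1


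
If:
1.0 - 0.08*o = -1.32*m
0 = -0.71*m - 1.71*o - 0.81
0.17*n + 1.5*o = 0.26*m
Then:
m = -0.77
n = 0.20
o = -0.16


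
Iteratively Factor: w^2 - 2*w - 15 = (w + 3)*(w - 5)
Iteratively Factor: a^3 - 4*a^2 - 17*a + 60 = (a - 3)*(a^2 - a - 20) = (a - 5)*(a - 3)*(a + 4)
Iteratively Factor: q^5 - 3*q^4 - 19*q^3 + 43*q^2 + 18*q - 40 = (q - 2)*(q^4 - q^3 - 21*q^2 + q + 20) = (q - 2)*(q + 1)*(q^3 - 2*q^2 - 19*q + 20) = (q - 2)*(q - 1)*(q + 1)*(q^2 - q - 20) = (q - 5)*(q - 2)*(q - 1)*(q + 1)*(q + 4)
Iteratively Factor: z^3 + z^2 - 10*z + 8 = (z - 1)*(z^2 + 2*z - 8) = (z - 2)*(z - 1)*(z + 4)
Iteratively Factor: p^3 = (p)*(p^2) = p^2*(p)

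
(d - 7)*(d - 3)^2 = d^3 - 13*d^2 + 51*d - 63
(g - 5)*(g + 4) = g^2 - g - 20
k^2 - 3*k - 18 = (k - 6)*(k + 3)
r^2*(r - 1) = r^3 - r^2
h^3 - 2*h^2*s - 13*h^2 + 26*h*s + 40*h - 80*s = (h - 8)*(h - 5)*(h - 2*s)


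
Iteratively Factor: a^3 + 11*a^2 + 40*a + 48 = (a + 4)*(a^2 + 7*a + 12) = (a + 4)^2*(a + 3)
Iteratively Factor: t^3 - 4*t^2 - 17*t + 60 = (t + 4)*(t^2 - 8*t + 15) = (t - 5)*(t + 4)*(t - 3)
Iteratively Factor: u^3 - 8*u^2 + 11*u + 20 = (u + 1)*(u^2 - 9*u + 20) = (u - 5)*(u + 1)*(u - 4)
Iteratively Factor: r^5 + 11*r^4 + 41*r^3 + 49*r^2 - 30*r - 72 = (r + 4)*(r^4 + 7*r^3 + 13*r^2 - 3*r - 18) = (r - 1)*(r + 4)*(r^3 + 8*r^2 + 21*r + 18) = (r - 1)*(r + 3)*(r + 4)*(r^2 + 5*r + 6) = (r - 1)*(r + 2)*(r + 3)*(r + 4)*(r + 3)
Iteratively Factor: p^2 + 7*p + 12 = (p + 4)*(p + 3)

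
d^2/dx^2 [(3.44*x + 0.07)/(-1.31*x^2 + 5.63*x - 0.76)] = (-(2.62*x - 5.63)*(3.44*x + 0.07)*(5.24*x - 11.26) + (27.0384*x - 38.551)*(1.31*x^2 - 5.63*x + 0.76))/(1.31*x^2 - 5.63*x + 0.76)^3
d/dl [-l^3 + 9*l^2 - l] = -3*l^2 + 18*l - 1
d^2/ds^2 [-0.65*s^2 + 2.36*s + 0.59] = -1.30000000000000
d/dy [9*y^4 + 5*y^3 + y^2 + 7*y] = 36*y^3 + 15*y^2 + 2*y + 7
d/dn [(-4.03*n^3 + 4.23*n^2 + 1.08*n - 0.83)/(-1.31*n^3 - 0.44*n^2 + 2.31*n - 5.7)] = (7.3145*n^4 - 15.789*n^3 + 75.8976*n^2 - 48.9524*n - 4.2387)/(1.7161*n^6 + 1.1528*n^5 - 5.8586*n^4 + 12.9012*n^3 + 10.3521*n^2 - 26.334*n + 32.49)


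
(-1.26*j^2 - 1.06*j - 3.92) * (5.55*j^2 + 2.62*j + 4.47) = -6.993*j^4 - 9.1842*j^3 - 30.1654*j^2 - 15.0086*j - 17.5224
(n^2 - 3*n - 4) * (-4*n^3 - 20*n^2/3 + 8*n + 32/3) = -4*n^5 + 16*n^4/3 + 44*n^3 + 40*n^2/3 - 64*n - 128/3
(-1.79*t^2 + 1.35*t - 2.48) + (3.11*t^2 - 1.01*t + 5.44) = 1.32*t^2 + 0.34*t + 2.96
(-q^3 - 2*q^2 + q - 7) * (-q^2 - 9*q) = q^5 + 11*q^4 + 17*q^3 - 2*q^2 + 63*q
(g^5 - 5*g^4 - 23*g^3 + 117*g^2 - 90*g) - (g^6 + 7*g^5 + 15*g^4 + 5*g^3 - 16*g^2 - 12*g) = -g^6 - 6*g^5 - 20*g^4 - 28*g^3 + 133*g^2 - 78*g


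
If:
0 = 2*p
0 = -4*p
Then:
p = 0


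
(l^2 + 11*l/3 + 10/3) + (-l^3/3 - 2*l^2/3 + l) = -l^3/3 + l^2/3 + 14*l/3 + 10/3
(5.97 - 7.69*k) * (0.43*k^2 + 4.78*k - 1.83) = -3.3067*k^3 - 34.1911*k^2 + 42.6093*k - 10.9251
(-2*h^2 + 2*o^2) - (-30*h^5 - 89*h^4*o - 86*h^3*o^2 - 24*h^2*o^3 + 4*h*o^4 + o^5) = 30*h^5 + 89*h^4*o + 86*h^3*o^2 + 24*h^2*o^3 - 2*h^2 - 4*h*o^4 - o^5 + 2*o^2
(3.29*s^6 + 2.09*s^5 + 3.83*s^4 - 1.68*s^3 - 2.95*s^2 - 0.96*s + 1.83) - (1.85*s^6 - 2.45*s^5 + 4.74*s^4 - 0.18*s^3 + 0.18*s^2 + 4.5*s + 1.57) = 1.44*s^6 + 4.54*s^5 - 0.91*s^4 - 1.5*s^3 - 3.13*s^2 - 5.46*s + 0.26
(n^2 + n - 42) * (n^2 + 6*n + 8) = n^4 + 7*n^3 - 28*n^2 - 244*n - 336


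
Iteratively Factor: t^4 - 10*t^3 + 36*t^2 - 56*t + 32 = (t - 2)*(t^3 - 8*t^2 + 20*t - 16) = (t - 4)*(t - 2)*(t^2 - 4*t + 4) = (t - 4)*(t - 2)^2*(t - 2)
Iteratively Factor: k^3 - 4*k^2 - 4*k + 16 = (k - 2)*(k^2 - 2*k - 8) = (k - 2)*(k + 2)*(k - 4)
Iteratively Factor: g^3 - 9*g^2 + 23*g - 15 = (g - 1)*(g^2 - 8*g + 15) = (g - 3)*(g - 1)*(g - 5)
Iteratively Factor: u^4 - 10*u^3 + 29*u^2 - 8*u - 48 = (u - 4)*(u^3 - 6*u^2 + 5*u + 12) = (u - 4)*(u + 1)*(u^2 - 7*u + 12) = (u - 4)^2*(u + 1)*(u - 3)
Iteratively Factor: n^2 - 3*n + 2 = (n - 1)*(n - 2)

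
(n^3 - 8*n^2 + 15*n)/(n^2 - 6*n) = (n^2 - 8*n + 15)/(n - 6)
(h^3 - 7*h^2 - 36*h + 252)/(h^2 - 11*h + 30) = (h^2 - h - 42)/(h - 5)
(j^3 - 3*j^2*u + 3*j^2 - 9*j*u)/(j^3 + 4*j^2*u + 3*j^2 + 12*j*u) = (j - 3*u)/(j + 4*u)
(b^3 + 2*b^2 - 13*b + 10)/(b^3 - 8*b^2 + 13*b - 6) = (b^2 + 3*b - 10)/(b^2 - 7*b + 6)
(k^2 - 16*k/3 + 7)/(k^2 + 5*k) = (k^2 - 16*k/3 + 7)/(k*(k + 5))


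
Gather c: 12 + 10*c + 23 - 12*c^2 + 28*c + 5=-12*c^2 + 38*c + 40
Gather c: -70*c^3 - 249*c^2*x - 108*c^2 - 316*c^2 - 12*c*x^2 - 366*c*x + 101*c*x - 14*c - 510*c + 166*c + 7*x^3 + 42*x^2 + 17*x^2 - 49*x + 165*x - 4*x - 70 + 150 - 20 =-70*c^3 + c^2*(-249*x - 424) + c*(-12*x^2 - 265*x - 358) + 7*x^3 + 59*x^2 + 112*x + 60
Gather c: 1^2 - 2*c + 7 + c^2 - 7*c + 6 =c^2 - 9*c + 14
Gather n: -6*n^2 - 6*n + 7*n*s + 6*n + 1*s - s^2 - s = -6*n^2 + 7*n*s - s^2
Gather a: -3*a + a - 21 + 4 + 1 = -2*a - 16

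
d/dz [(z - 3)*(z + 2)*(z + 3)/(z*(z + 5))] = (z^4 + 10*z^3 + 19*z^2 + 36*z + 90)/(z^2*(z^2 + 10*z + 25))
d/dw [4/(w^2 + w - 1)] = 4*(-2*w - 1)/(w^2 + w - 1)^2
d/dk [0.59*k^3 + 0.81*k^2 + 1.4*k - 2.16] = 1.77*k^2 + 1.62*k + 1.4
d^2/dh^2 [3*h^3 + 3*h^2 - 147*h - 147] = 18*h + 6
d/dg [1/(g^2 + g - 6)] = (-2*g - 1)/(g^2 + g - 6)^2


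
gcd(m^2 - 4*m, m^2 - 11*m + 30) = 1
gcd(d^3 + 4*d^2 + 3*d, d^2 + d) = d^2 + d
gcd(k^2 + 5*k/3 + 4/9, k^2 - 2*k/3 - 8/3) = k + 4/3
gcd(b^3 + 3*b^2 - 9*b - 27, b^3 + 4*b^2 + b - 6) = b + 3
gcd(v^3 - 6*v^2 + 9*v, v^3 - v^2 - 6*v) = v^2 - 3*v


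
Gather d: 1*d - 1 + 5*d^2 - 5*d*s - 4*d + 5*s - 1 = 5*d^2 + d*(-5*s - 3) + 5*s - 2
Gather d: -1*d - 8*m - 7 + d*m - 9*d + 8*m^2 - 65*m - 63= d*(m - 10) + 8*m^2 - 73*m - 70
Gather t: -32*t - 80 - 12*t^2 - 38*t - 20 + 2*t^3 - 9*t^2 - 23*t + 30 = 2*t^3 - 21*t^2 - 93*t - 70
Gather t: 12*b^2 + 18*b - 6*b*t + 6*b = 12*b^2 - 6*b*t + 24*b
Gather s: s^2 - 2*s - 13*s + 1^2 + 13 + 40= s^2 - 15*s + 54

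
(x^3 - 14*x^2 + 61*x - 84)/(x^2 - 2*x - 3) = (x^2 - 11*x + 28)/(x + 1)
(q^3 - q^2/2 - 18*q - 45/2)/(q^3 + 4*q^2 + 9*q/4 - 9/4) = 2*(q - 5)/(2*q - 1)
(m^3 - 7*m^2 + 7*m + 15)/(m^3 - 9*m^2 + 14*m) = (m^3 - 7*m^2 + 7*m + 15)/(m*(m^2 - 9*m + 14))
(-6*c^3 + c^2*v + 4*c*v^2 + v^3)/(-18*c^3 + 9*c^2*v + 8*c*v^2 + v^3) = (2*c + v)/(6*c + v)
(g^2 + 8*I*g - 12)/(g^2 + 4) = (g + 6*I)/(g - 2*I)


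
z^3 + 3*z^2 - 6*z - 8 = (z - 2)*(z + 1)*(z + 4)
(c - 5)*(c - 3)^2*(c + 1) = c^4 - 10*c^3 + 28*c^2 - 6*c - 45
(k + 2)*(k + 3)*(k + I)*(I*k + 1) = I*k^4 + 5*I*k^3 + 7*I*k^2 + 5*I*k + 6*I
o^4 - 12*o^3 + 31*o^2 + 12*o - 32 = (o - 8)*(o - 4)*(o - 1)*(o + 1)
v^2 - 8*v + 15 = (v - 5)*(v - 3)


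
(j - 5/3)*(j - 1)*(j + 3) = j^3 + j^2/3 - 19*j/3 + 5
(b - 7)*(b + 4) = b^2 - 3*b - 28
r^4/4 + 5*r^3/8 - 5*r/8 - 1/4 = (r/4 + 1/2)*(r - 1)*(r + 1/2)*(r + 1)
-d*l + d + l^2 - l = (-d + l)*(l - 1)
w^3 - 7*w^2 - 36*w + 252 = (w - 7)*(w - 6)*(w + 6)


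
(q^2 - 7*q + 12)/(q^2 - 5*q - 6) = (-q^2 + 7*q - 12)/(-q^2 + 5*q + 6)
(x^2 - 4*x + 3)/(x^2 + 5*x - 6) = (x - 3)/(x + 6)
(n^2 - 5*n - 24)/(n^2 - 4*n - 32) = (n + 3)/(n + 4)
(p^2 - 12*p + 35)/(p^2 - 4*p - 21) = (p - 5)/(p + 3)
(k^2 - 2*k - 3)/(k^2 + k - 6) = (k^2 - 2*k - 3)/(k^2 + k - 6)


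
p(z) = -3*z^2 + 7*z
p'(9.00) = -47.00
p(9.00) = -180.00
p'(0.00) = 7.00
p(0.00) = 0.00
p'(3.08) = -11.48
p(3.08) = -6.90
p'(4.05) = -17.30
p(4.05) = -20.86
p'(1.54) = -2.24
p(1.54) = 3.67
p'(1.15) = 0.10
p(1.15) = 4.08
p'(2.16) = -5.96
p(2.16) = 1.12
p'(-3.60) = 28.60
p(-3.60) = -64.08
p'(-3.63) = 28.78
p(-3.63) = -64.94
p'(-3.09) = 25.54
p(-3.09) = -50.27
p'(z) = 7 - 6*z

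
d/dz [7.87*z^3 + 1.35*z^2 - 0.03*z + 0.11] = 23.61*z^2 + 2.7*z - 0.03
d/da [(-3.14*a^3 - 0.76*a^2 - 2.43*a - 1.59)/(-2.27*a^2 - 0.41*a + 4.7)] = (7.1278*a^4 + 2.5748*a^3 - 49.4785*a^2 - 14.3626*a - 12.0729)/(5.1529*a^4 + 1.8614*a^3 - 21.1699*a^2 - 3.854*a + 22.09)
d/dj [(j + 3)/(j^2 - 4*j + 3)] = (j^2 - 4*j - 2*(j - 2)*(j + 3) + 3)/(j^2 - 4*j + 3)^2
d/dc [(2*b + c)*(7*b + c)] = 9*b + 2*c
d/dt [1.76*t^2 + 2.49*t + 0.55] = 3.52*t + 2.49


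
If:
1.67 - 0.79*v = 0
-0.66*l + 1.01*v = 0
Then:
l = 3.23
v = 2.11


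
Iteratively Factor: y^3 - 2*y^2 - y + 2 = (y + 1)*(y^2 - 3*y + 2) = (y - 2)*(y + 1)*(y - 1)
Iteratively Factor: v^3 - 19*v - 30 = (v - 5)*(v^2 + 5*v + 6) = (v - 5)*(v + 3)*(v + 2)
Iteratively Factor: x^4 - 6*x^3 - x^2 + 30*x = (x - 3)*(x^3 - 3*x^2 - 10*x) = x*(x - 3)*(x^2 - 3*x - 10) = x*(x - 3)*(x + 2)*(x - 5)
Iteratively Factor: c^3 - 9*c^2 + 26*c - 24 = (c - 3)*(c^2 - 6*c + 8) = (c - 3)*(c - 2)*(c - 4)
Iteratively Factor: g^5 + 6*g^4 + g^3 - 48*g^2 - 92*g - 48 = (g - 3)*(g^4 + 9*g^3 + 28*g^2 + 36*g + 16) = (g - 3)*(g + 2)*(g^3 + 7*g^2 + 14*g + 8) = (g - 3)*(g + 2)^2*(g^2 + 5*g + 4) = (g - 3)*(g + 2)^2*(g + 4)*(g + 1)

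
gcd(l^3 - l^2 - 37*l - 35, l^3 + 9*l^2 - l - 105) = l + 5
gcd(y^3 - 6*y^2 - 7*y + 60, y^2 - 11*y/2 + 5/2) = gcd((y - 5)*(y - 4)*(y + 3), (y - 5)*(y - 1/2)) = y - 5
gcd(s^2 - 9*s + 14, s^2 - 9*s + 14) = s^2 - 9*s + 14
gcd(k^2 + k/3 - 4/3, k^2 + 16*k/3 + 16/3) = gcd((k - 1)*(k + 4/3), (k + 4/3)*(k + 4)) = k + 4/3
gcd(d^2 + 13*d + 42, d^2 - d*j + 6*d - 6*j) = d + 6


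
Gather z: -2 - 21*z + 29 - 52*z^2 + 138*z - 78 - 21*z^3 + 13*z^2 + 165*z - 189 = -21*z^3 - 39*z^2 + 282*z - 240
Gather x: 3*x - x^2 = -x^2 + 3*x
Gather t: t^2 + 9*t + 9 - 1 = t^2 + 9*t + 8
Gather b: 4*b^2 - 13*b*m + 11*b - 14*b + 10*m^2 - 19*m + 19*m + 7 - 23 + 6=4*b^2 + b*(-13*m - 3) + 10*m^2 - 10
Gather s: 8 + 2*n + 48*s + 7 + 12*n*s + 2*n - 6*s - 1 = 4*n + s*(12*n + 42) + 14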